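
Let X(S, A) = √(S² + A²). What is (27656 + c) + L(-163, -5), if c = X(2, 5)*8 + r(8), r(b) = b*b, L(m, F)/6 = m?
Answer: 26742 + 8*√29 ≈ 26785.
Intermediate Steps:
L(m, F) = 6*m
r(b) = b²
X(S, A) = √(A² + S²)
c = 64 + 8*√29 (c = √(5² + 2²)*8 + 8² = √(25 + 4)*8 + 64 = √29*8 + 64 = 8*√29 + 64 = 64 + 8*√29 ≈ 107.08)
(27656 + c) + L(-163, -5) = (27656 + (64 + 8*√29)) + 6*(-163) = (27720 + 8*√29) - 978 = 26742 + 8*√29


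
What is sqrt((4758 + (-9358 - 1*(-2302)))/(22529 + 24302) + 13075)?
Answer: sqrt(28675231367437)/46831 ≈ 114.35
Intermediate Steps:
sqrt((4758 + (-9358 - 1*(-2302)))/(22529 + 24302) + 13075) = sqrt((4758 + (-9358 + 2302))/46831 + 13075) = sqrt((4758 - 7056)*(1/46831) + 13075) = sqrt(-2298*1/46831 + 13075) = sqrt(-2298/46831 + 13075) = sqrt(612313027/46831) = sqrt(28675231367437)/46831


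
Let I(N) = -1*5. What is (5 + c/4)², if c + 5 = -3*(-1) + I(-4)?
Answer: 169/16 ≈ 10.563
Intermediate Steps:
I(N) = -5
c = -7 (c = -5 + (-3*(-1) - 5) = -5 + (3 - 5) = -5 - 2 = -7)
(5 + c/4)² = (5 - 7/4)² = (13/4)² = 169/16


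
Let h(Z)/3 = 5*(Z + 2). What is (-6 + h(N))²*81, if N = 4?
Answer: 571536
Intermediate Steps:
h(Z) = 30 + 15*Z (h(Z) = 3*(5*(Z + 2)) = 3*(5*(2 + Z)) = 3*(10 + 5*Z) = 30 + 15*Z)
(-6 + h(N))²*81 = (-6 + (30 + 15*4))²*81 = (-6 + (30 + 60))²*81 = (-6 + 90)²*81 = 84²*81 = 7056*81 = 571536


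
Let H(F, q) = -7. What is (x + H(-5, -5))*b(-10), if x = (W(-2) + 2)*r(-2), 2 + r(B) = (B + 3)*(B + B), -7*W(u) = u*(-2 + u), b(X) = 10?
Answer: -850/7 ≈ -121.43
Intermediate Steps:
W(u) = -u*(-2 + u)/7
r(B) = -2 + 2*B*(3 + B) (r(B) = -2 + (B + 3)*(B + B) = -2 + (3 + B)*(2*B) = -2 + 2*B*(3 + B))
x = -36/7 (x = ((⅐)*(-2)*(2 - 1*(-2)) + 2)*(-2 + 2*(-2)² + 6*(-2)) = ((⅐)*(-2)*(2 + 2) + 2)*(-2 + 2*4 - 12) = ((⅐)*(-2)*4 + 2)*(-2 + 8 - 12) = (-8/7 + 2)*(-6) = (6/7)*(-6) = -36/7 ≈ -5.1429)
(x + H(-5, -5))*b(-10) = (-36/7 - 7)*10 = -85/7*10 = -850/7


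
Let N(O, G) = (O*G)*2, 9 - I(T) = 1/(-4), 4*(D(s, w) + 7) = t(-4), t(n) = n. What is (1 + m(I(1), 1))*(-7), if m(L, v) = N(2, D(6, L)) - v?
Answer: 224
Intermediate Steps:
D(s, w) = -8 (D(s, w) = -7 + (¼)*(-4) = -7 - 1 = -8)
I(T) = 37/4 (I(T) = 9 - 1/(-4) = 9 - 1*(-¼) = 9 + ¼ = 37/4)
N(O, G) = 2*G*O (N(O, G) = (G*O)*2 = 2*G*O)
m(L, v) = -32 - v (m(L, v) = 2*(-8)*2 - v = -32 - v)
(1 + m(I(1), 1))*(-7) = (1 + (-32 - 1*1))*(-7) = (1 + (-32 - 1))*(-7) = (1 - 33)*(-7) = -32*(-7) = 224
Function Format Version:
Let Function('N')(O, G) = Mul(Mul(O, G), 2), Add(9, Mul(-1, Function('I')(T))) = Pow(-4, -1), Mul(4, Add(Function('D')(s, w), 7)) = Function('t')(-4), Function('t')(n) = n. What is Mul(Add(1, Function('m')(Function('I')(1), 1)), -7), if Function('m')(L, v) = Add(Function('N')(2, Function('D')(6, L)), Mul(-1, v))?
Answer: 224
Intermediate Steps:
Function('D')(s, w) = -8 (Function('D')(s, w) = Add(-7, Mul(Rational(1, 4), -4)) = Add(-7, -1) = -8)
Function('I')(T) = Rational(37, 4) (Function('I')(T) = Add(9, Mul(-1, Pow(-4, -1))) = Add(9, Mul(-1, Rational(-1, 4))) = Add(9, Rational(1, 4)) = Rational(37, 4))
Function('N')(O, G) = Mul(2, G, O) (Function('N')(O, G) = Mul(Mul(G, O), 2) = Mul(2, G, O))
Function('m')(L, v) = Add(-32, Mul(-1, v)) (Function('m')(L, v) = Add(Mul(2, -8, 2), Mul(-1, v)) = Add(-32, Mul(-1, v)))
Mul(Add(1, Function('m')(Function('I')(1), 1)), -7) = Mul(Add(1, Add(-32, Mul(-1, 1))), -7) = Mul(Add(1, Add(-32, -1)), -7) = Mul(Add(1, -33), -7) = Mul(-32, -7) = 224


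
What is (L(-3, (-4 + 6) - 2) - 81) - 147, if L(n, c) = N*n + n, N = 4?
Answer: -243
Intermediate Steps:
L(n, c) = 5*n (L(n, c) = 4*n + n = 5*n)
(L(-3, (-4 + 6) - 2) - 81) - 147 = (5*(-3) - 81) - 147 = (-15 - 81) - 147 = -96 - 147 = -243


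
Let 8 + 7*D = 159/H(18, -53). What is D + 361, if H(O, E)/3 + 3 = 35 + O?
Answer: 126003/350 ≈ 360.01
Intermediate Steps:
H(O, E) = 96 + 3*O (H(O, E) = -9 + 3*(35 + O) = -9 + (105 + 3*O) = 96 + 3*O)
D = -347/350 (D = -8/7 + (159/(96 + 3*18))/7 = -8/7 + (159/(96 + 54))/7 = -8/7 + (159/150)/7 = -8/7 + (159*(1/150))/7 = -8/7 + (⅐)*(53/50) = -8/7 + 53/350 = -347/350 ≈ -0.99143)
D + 361 = -347/350 + 361 = 126003/350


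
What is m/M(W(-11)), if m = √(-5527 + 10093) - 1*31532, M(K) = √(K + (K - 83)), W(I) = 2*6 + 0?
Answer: I*√59*(31532 - √4566)/59 ≈ 4096.3*I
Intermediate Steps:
W(I) = 12 (W(I) = 12 + 0 = 12)
M(K) = √(-83 + 2*K) (M(K) = √(K + (-83 + K)) = √(-83 + 2*K))
m = -31532 + √4566 (m = √4566 - 31532 = -31532 + √4566 ≈ -31464.)
m/M(W(-11)) = (-31532 + √4566)/(√(-83 + 2*12)) = (-31532 + √4566)/(√(-83 + 24)) = (-31532 + √4566)/(√(-59)) = (-31532 + √4566)/((I*√59)) = (-31532 + √4566)*(-I*√59/59) = -I*√59*(-31532 + √4566)/59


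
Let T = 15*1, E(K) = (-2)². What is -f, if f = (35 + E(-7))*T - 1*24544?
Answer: 23959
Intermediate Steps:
E(K) = 4
T = 15
f = -23959 (f = (35 + 4)*15 - 1*24544 = 39*15 - 24544 = 585 - 24544 = -23959)
-f = -1*(-23959) = 23959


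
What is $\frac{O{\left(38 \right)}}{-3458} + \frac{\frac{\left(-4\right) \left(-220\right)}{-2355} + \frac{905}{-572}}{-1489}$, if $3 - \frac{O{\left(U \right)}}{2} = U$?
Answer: $\frac{164301793}{7621934892} \approx 0.021556$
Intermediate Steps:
$O{\left(U \right)} = 6 - 2 U$
$\frac{O{\left(38 \right)}}{-3458} + \frac{\frac{\left(-4\right) \left(-220\right)}{-2355} + \frac{905}{-572}}{-1489} = \frac{6 - 76}{-3458} + \frac{\frac{\left(-4\right) \left(-220\right)}{-2355} + \frac{905}{-572}}{-1489} = \left(6 - 76\right) \left(- \frac{1}{3458}\right) + \left(880 \left(- \frac{1}{2355}\right) + 905 \left(- \frac{1}{572}\right)\right) \left(- \frac{1}{1489}\right) = \left(-70\right) \left(- \frac{1}{3458}\right) + \left(- \frac{176}{471} - \frac{905}{572}\right) \left(- \frac{1}{1489}\right) = \frac{5}{247} - - \frac{526927}{401154468} = \frac{5}{247} + \frac{526927}{401154468} = \frac{164301793}{7621934892}$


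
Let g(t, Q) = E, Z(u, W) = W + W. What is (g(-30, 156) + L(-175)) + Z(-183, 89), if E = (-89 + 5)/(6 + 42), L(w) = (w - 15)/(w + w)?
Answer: 24751/140 ≈ 176.79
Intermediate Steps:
L(w) = (-15 + w)/(2*w) (L(w) = (-15 + w)/((2*w)) = (-15 + w)*(1/(2*w)) = (-15 + w)/(2*w))
E = -7/4 (E = -84/48 = -84*1/48 = -7/4 ≈ -1.7500)
Z(u, W) = 2*W
g(t, Q) = -7/4
(g(-30, 156) + L(-175)) + Z(-183, 89) = (-7/4 + (1/2)*(-15 - 175)/(-175)) + 2*89 = (-7/4 + (1/2)*(-1/175)*(-190)) + 178 = (-7/4 + 19/35) + 178 = -169/140 + 178 = 24751/140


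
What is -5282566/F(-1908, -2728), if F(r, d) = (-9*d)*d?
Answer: 2641283/33488928 ≈ 0.078870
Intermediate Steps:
F(r, d) = -9*d²
-5282566/F(-1908, -2728) = -5282566/((-9*(-2728)²)) = -5282566/((-9*7441984)) = -5282566/(-66977856) = -5282566*(-1/66977856) = 2641283/33488928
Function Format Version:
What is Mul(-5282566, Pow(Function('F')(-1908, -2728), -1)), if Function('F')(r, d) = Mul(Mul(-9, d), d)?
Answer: Rational(2641283, 33488928) ≈ 0.078870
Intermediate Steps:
Function('F')(r, d) = Mul(-9, Pow(d, 2))
Mul(-5282566, Pow(Function('F')(-1908, -2728), -1)) = Mul(-5282566, Pow(Mul(-9, Pow(-2728, 2)), -1)) = Mul(-5282566, Pow(Mul(-9, 7441984), -1)) = Mul(-5282566, Pow(-66977856, -1)) = Mul(-5282566, Rational(-1, 66977856)) = Rational(2641283, 33488928)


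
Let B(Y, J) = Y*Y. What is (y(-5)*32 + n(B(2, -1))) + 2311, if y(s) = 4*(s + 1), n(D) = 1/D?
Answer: 7197/4 ≈ 1799.3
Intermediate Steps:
B(Y, J) = Y²
n(D) = 1/D
y(s) = 4 + 4*s (y(s) = 4*(1 + s) = 4 + 4*s)
(y(-5)*32 + n(B(2, -1))) + 2311 = ((4 + 4*(-5))*32 + 1/(2²)) + 2311 = ((4 - 20)*32 + 1/4) + 2311 = (-16*32 + ¼) + 2311 = (-512 + ¼) + 2311 = -2047/4 + 2311 = 7197/4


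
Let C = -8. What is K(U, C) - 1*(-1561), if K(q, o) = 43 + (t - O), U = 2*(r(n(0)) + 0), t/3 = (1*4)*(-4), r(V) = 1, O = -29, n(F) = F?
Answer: 1585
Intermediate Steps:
t = -48 (t = 3*((1*4)*(-4)) = 3*(4*(-4)) = 3*(-16) = -48)
U = 2 (U = 2*(1 + 0) = 2*1 = 2)
K(q, o) = 24 (K(q, o) = 43 + (-48 - 1*(-29)) = 43 + (-48 + 29) = 43 - 19 = 24)
K(U, C) - 1*(-1561) = 24 - 1*(-1561) = 24 + 1561 = 1585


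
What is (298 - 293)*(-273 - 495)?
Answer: -3840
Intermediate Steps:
(298 - 293)*(-273 - 495) = 5*(-768) = -3840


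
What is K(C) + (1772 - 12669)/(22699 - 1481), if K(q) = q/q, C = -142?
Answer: 10321/21218 ≈ 0.48643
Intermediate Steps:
K(q) = 1
K(C) + (1772 - 12669)/(22699 - 1481) = 1 + (1772 - 12669)/(22699 - 1481) = 1 - 10897/21218 = 10321/21218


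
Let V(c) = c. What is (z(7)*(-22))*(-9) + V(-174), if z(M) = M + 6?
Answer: 2400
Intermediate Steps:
z(M) = 6 + M
(z(7)*(-22))*(-9) + V(-174) = ((6 + 7)*(-22))*(-9) - 174 = (13*(-22))*(-9) - 174 = -286*(-9) - 174 = 2574 - 174 = 2400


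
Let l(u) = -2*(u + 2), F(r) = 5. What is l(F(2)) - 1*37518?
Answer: -37532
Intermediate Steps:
l(u) = -4 - 2*u (l(u) = -2*(2 + u) = -4 - 2*u)
l(F(2)) - 1*37518 = (-4 - 2*5) - 1*37518 = (-4 - 10) - 37518 = -14 - 37518 = -37532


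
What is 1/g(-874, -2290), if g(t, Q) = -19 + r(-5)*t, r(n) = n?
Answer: 1/4351 ≈ 0.00022983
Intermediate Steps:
g(t, Q) = -19 - 5*t
1/g(-874, -2290) = 1/(-19 - 5*(-874)) = 1/(-19 + 4370) = 1/4351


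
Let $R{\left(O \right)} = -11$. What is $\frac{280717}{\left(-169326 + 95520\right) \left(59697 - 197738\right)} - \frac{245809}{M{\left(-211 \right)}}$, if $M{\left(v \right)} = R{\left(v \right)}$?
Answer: $\frac{2504364541881101}{112070794506} \approx 22346.0$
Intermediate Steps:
$M{\left(v \right)} = -11$
$\frac{280717}{\left(-169326 + 95520\right) \left(59697 - 197738\right)} - \frac{245809}{M{\left(-211 \right)}} = \frac{280717}{\left(-169326 + 95520\right) \left(59697 - 197738\right)} - \frac{245809}{-11} = \frac{280717}{\left(-73806\right) \left(-138041\right)} - - \frac{245809}{11} = \frac{280717}{10188254046} + \frac{245809}{11} = \frac{2504364541881101}{112070794506}$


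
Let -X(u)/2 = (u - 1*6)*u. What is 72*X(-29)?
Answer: -146160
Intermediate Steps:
X(u) = -2*u*(-6 + u) (X(u) = -2*(u - 1*6)*u = -2*(u - 6)*u = -2*(-6 + u)*u = -2*u*(-6 + u))
72*X(-29) = 72*(2*(-29)*(6 - 1*(-29))) = 72*(2*(-29)*(6 + 29)) = 72*(2*(-29)*35) = 72*(-2030) = -146160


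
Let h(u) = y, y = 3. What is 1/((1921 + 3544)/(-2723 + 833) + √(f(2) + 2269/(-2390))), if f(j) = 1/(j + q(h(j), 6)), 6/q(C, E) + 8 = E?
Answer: -493719030/1760453833 - 71442*I*√11135010/1760453833 ≈ -0.28045 - 0.13542*I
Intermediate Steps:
h(u) = 3
q(C, E) = 6/(-8 + E)
f(j) = 1/(-3 + j) (f(j) = 1/(j + 6/(-8 + 6)) = 1/(j + 6/(-2)) = 1/(j + 6*(-½)) = 1/(j - 3) = 1/(-3 + j))
1/((1921 + 3544)/(-2723 + 833) + √(f(2) + 2269/(-2390))) = 1/((1921 + 3544)/(-2723 + 833) + √(1/(-3 + 2) + 2269/(-2390))) = 1/(5465/(-1890) + √(1/(-1) + 2269*(-1/2390))) = 1/(5465*(-1/1890) + √(-1 - 2269/2390)) = 1/(-1093/378 + √(-4659/2390)) = 1/(-1093/378 + I*√11135010/2390)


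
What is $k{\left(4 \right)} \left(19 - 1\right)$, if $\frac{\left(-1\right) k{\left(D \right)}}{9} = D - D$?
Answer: $0$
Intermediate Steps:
$k{\left(D \right)} = 0$ ($k{\left(D \right)} = - 9 \left(D - D\right) = \left(-9\right) 0 = 0$)
$k{\left(4 \right)} \left(19 - 1\right) = 0 \left(19 - 1\right) = 0 \cdot 18 = 0$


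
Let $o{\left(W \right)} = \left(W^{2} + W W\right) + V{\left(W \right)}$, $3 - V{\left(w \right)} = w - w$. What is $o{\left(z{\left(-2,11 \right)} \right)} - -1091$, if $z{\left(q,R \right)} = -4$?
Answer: $1126$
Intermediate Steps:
$V{\left(w \right)} = 3$ ($V{\left(w \right)} = 3 - \left(w - w\right) = 3 - 0 = 3 + 0 = 3$)
$o{\left(W \right)} = 3 + 2 W^{2}$ ($o{\left(W \right)} = \left(W^{2} + W W\right) + 3 = \left(W^{2} + W^{2}\right) + 3 = 2 W^{2} + 3 = 3 + 2 W^{2}$)
$o{\left(z{\left(-2,11 \right)} \right)} - -1091 = \left(3 + 2 \left(-4\right)^{2}\right) - -1091 = \left(3 + 2 \cdot 16\right) + \left(-20907 + 21998\right) = \left(3 + 32\right) + 1091 = 35 + 1091 = 1126$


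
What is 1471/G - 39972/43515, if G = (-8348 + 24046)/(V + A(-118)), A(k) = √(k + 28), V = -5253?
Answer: -112291659467/227699490 + 4413*I*√10/15698 ≈ -493.16 + 0.88898*I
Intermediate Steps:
A(k) = √(28 + k)
G = 15698/(-5253 + 3*I*√10) (G = (-8348 + 24046)/(-5253 + √(28 - 118)) = 15698/(-5253 + √(-90)) = 15698/(-5253 + 3*I*√10) ≈ -2.9884 - 0.005397*I)
1471/G - 39972/43515 = 1471/(-27487198/9198033 - 15698*I*√10/9198033) - 39972/43515 = 1471/(-27487198/9198033 - 15698*I*√10/9198033) - 39972*1/43515 = 1471/(-27487198/9198033 - 15698*I*√10/9198033) - 13324/14505 = -13324/14505 + 1471/(-27487198/9198033 - 15698*I*√10/9198033)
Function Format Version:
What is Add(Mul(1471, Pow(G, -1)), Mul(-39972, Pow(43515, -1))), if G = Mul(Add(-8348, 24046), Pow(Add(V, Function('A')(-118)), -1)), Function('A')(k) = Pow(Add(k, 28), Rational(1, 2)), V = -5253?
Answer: Add(Rational(-112291659467, 227699490), Mul(Rational(4413, 15698), I, Pow(10, Rational(1, 2)))) ≈ Add(-493.16, Mul(0.88898, I))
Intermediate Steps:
Function('A')(k) = Pow(Add(28, k), Rational(1, 2))
G = Mul(15698, Pow(Add(-5253, Mul(3, I, Pow(10, Rational(1, 2)))), -1)) (G = Mul(Add(-8348, 24046), Pow(Add(-5253, Pow(Add(28, -118), Rational(1, 2))), -1)) = Mul(15698, Pow(Add(-5253, Pow(-90, Rational(1, 2))), -1)) = Mul(15698, Pow(Add(-5253, Mul(3, I, Pow(10, Rational(1, 2)))), -1)) ≈ Add(-2.9884, Mul(-0.0053970, I)))
Add(Mul(1471, Pow(G, -1)), Mul(-39972, Pow(43515, -1))) = Add(Mul(1471, Pow(Add(Rational(-27487198, 9198033), Mul(Rational(-15698, 9198033), I, Pow(10, Rational(1, 2)))), -1)), Mul(-39972, Pow(43515, -1))) = Add(Mul(1471, Pow(Add(Rational(-27487198, 9198033), Mul(Rational(-15698, 9198033), I, Pow(10, Rational(1, 2)))), -1)), Mul(-39972, Rational(1, 43515))) = Add(Mul(1471, Pow(Add(Rational(-27487198, 9198033), Mul(Rational(-15698, 9198033), I, Pow(10, Rational(1, 2)))), -1)), Rational(-13324, 14505)) = Add(Rational(-13324, 14505), Mul(1471, Pow(Add(Rational(-27487198, 9198033), Mul(Rational(-15698, 9198033), I, Pow(10, Rational(1, 2)))), -1)))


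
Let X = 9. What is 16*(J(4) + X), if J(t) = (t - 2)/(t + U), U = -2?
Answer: 160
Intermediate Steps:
J(t) = 1 (J(t) = (t - 2)/(t - 2) = (-2 + t)/(-2 + t) = 1)
16*(J(4) + X) = 16*(1 + 9) = 16*10 = 160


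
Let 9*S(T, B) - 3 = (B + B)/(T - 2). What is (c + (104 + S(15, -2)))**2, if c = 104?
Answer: 593945641/13689 ≈ 43389.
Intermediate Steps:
S(T, B) = 1/3 + 2*B/(9*(-2 + T)) (S(T, B) = 1/3 + ((B + B)/(T - 2))/9 = 1/3 + ((2*B)/(-2 + T))/9 = 1/3 + (2*B/(-2 + T))/9 = 1/3 + 2*B/(9*(-2 + T)))
(c + (104 + S(15, -2)))**2 = (104 + (104 + (-6 + 2*(-2) + 3*15)/(9*(-2 + 15))))**2 = (104 + (104 + (1/9)*(-6 - 4 + 45)/13))**2 = (104 + (104 + (1/9)*(1/13)*35))**2 = (104 + (104 + 35/117))**2 = (104 + 12203/117)**2 = (24371/117)**2 = 593945641/13689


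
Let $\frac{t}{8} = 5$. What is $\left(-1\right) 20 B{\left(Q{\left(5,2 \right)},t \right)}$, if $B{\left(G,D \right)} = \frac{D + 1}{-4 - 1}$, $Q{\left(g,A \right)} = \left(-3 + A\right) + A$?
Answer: $164$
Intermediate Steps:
$t = 40$ ($t = 8 \cdot 5 = 40$)
$Q{\left(g,A \right)} = -3 + 2 A$
$B{\left(G,D \right)} = - \frac{1}{5} - \frac{D}{5}$ ($B{\left(G,D \right)} = \frac{1 + D}{-5} = \left(1 + D\right) \left(- \frac{1}{5}\right) = - \frac{1}{5} - \frac{D}{5}$)
$\left(-1\right) 20 B{\left(Q{\left(5,2 \right)},t \right)} = \left(-1\right) 20 \left(- \frac{1}{5} - 8\right) = - 20 \left(- \frac{1}{5} - 8\right) = \left(-20\right) \left(- \frac{41}{5}\right) = 164$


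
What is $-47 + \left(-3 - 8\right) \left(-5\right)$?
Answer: $8$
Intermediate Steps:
$-47 + \left(-3 - 8\right) \left(-5\right) = -47 - -55 = -47 + 55 = 8$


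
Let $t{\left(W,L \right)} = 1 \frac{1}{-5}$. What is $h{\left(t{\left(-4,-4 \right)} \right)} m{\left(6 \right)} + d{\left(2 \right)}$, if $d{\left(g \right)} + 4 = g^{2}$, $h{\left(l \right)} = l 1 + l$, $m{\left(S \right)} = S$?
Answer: $- \frac{12}{5} \approx -2.4$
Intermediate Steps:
$t{\left(W,L \right)} = - \frac{1}{5}$ ($t{\left(W,L \right)} = 1 \left(- \frac{1}{5}\right) = - \frac{1}{5}$)
$h{\left(l \right)} = 2 l$ ($h{\left(l \right)} = l + l = 2 l$)
$d{\left(g \right)} = -4 + g^{2}$
$h{\left(t{\left(-4,-4 \right)} \right)} m{\left(6 \right)} + d{\left(2 \right)} = 2 \left(- \frac{1}{5}\right) 6 - \left(4 - 2^{2}\right) = \left(- \frac{2}{5}\right) 6 + \left(-4 + 4\right) = - \frac{12}{5} + 0 = - \frac{12}{5}$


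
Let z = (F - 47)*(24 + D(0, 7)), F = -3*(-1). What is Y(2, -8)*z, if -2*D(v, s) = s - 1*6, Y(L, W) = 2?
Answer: -2068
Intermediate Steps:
D(v, s) = 3 - s/2 (D(v, s) = -(s - 1*6)/2 = -(s - 6)/2 = -(-6 + s)/2 = 3 - s/2)
F = 3
z = -1034 (z = (3 - 47)*(24 + (3 - 1/2*7)) = -44*(24 + (3 - 7/2)) = -44*(24 - 1/2) = -44*47/2 = -1034)
Y(2, -8)*z = 2*(-1034) = -2068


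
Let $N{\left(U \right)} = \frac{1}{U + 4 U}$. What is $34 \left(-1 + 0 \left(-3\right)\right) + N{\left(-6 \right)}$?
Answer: $- \frac{1021}{30} \approx -34.033$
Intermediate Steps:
$N{\left(U \right)} = \frac{1}{5 U}$
$34 \left(-1 + 0 \left(-3\right)\right) + N{\left(-6 \right)} = 34 \left(-1 + 0 \left(-3\right)\right) + \frac{1}{5 \left(-6\right)} = 34 \left(-1 + 0\right) + \frac{1}{5} \left(- \frac{1}{6}\right) = 34 \left(-1\right) - \frac{1}{30} = -34 - \frac{1}{30} = - \frac{1021}{30}$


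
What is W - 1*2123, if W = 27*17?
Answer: -1664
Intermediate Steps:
W = 459
W - 1*2123 = 459 - 1*2123 = 459 - 2123 = -1664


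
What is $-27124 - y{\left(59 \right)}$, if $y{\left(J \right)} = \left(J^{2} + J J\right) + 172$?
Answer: $-34258$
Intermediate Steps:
$y{\left(J \right)} = 172 + 2 J^{2}$ ($y{\left(J \right)} = \left(J^{2} + J^{2}\right) + 172 = 2 J^{2} + 172 = 172 + 2 J^{2}$)
$-27124 - y{\left(59 \right)} = -27124 - \left(172 + 2 \cdot 59^{2}\right) = -27124 - \left(172 + 2 \cdot 3481\right) = -27124 - \left(172 + 6962\right) = -27124 - 7134 = -34258$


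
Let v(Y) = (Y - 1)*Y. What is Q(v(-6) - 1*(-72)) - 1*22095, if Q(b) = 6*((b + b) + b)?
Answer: -20043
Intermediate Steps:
v(Y) = Y*(-1 + Y) (v(Y) = (-1 + Y)*Y = Y*(-1 + Y))
Q(b) = 18*b (Q(b) = 6*(2*b + b) = 6*(3*b) = 18*b)
Q(v(-6) - 1*(-72)) - 1*22095 = 18*(-6*(-1 - 6) - 1*(-72)) - 1*22095 = 18*(-6*(-7) + 72) - 22095 = 18*(42 + 72) - 22095 = 18*114 - 22095 = 2052 - 22095 = -20043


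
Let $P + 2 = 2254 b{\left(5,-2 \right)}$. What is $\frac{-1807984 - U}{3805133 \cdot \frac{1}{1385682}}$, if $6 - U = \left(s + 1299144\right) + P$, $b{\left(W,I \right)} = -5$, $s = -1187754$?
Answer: $- \frac{2366567488704}{3805133} \approx -6.2194 \cdot 10^{5}$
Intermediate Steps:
$P = -11272$ ($P = -2 + 2254 \left(-5\right) = -2 - 11270 = -11272$)
$U = -100112$ ($U = 6 - \left(\left(-1187754 + 1299144\right) - 11272\right) = 6 - \left(111390 - 11272\right) = 6 - 100118 = -100112$)
$\frac{-1807984 - U}{3805133 \cdot \frac{1}{1385682}} = \frac{-1807984 - -100112}{3805133 \cdot \frac{1}{1385682}} = \frac{-1807984 + 100112}{3805133 \cdot \frac{1}{1385682}} = - \frac{1707872}{\frac{3805133}{1385682}} = \left(-1707872\right) \frac{1385682}{3805133} = - \frac{2366567488704}{3805133}$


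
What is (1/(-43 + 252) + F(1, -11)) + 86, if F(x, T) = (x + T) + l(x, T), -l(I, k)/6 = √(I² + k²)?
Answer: 15885/209 - 6*√122 ≈ 9.7326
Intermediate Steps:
l(I, k) = -6*√(I² + k²)
F(x, T) = T + x - 6*√(T² + x²) (F(x, T) = (x + T) - 6*√(x² + T²) = (T + x) - 6*√(T² + x²) = T + x - 6*√(T² + x²))
(1/(-43 + 252) + F(1, -11)) + 86 = (1/(-43 + 252) + (-11 + 1 - 6*√((-11)² + 1²))) + 86 = (1/209 + (-11 + 1 - 6*√(121 + 1))) + 86 = (1/209 + (-11 + 1 - 6*√122)) + 86 = (1/209 + (-10 - 6*√122)) + 86 = (-2089/209 - 6*√122) + 86 = 15885/209 - 6*√122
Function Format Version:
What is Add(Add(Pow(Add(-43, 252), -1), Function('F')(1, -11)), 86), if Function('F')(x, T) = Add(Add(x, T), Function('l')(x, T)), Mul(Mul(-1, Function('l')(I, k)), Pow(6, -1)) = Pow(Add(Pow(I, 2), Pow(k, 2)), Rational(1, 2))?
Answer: Add(Rational(15885, 209), Mul(-6, Pow(122, Rational(1, 2)))) ≈ 9.7326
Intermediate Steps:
Function('l')(I, k) = Mul(-6, Pow(Add(Pow(I, 2), Pow(k, 2)), Rational(1, 2)))
Function('F')(x, T) = Add(T, x, Mul(-6, Pow(Add(Pow(T, 2), Pow(x, 2)), Rational(1, 2)))) (Function('F')(x, T) = Add(Add(x, T), Mul(-6, Pow(Add(Pow(x, 2), Pow(T, 2)), Rational(1, 2)))) = Add(Add(T, x), Mul(-6, Pow(Add(Pow(T, 2), Pow(x, 2)), Rational(1, 2)))) = Add(T, x, Mul(-6, Pow(Add(Pow(T, 2), Pow(x, 2)), Rational(1, 2)))))
Add(Add(Pow(Add(-43, 252), -1), Function('F')(1, -11)), 86) = Add(Add(Pow(Add(-43, 252), -1), Add(-11, 1, Mul(-6, Pow(Add(Pow(-11, 2), Pow(1, 2)), Rational(1, 2))))), 86) = Add(Add(Pow(209, -1), Add(-11, 1, Mul(-6, Pow(Add(121, 1), Rational(1, 2))))), 86) = Add(Add(Rational(1, 209), Add(-11, 1, Mul(-6, Pow(122, Rational(1, 2))))), 86) = Add(Add(Rational(1, 209), Add(-10, Mul(-6, Pow(122, Rational(1, 2))))), 86) = Add(Add(Rational(-2089, 209), Mul(-6, Pow(122, Rational(1, 2)))), 86) = Add(Rational(15885, 209), Mul(-6, Pow(122, Rational(1, 2))))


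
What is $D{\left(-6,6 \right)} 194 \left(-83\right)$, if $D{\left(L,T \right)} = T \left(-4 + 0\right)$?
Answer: $386448$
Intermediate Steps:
$D{\left(L,T \right)} = - 4 T$ ($D{\left(L,T \right)} = T \left(-4\right) = - 4 T$)
$D{\left(-6,6 \right)} 194 \left(-83\right) = \left(-4\right) 6 \cdot 194 \left(-83\right) = \left(-24\right) 194 \left(-83\right) = \left(-4656\right) \left(-83\right) = 386448$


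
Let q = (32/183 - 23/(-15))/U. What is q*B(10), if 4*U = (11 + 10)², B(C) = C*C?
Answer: 41680/26901 ≈ 1.5494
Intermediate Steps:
B(C) = C²
U = 441/4 (U = (11 + 10)²/4 = (¼)*21² = (¼)*441 = 441/4 ≈ 110.25)
q = 2084/134505 (q = (32/183 - 23/(-15))/(441/4) = (32*(1/183) - 23*(-1/15))*(4/441) = (32/183 + 23/15)*(4/441) = (521/305)*(4/441) = 2084/134505 ≈ 0.015494)
q*B(10) = (2084/134505)*10² = (2084/134505)*100 = 41680/26901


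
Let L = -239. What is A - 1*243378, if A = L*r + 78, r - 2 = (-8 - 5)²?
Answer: -284169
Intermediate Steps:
r = 171 (r = 2 + (-8 - 5)² = 2 + (-13)² = 2 + 169 = 171)
A = -40791 (A = -239*171 + 78 = -40869 + 78 = -40791)
A - 1*243378 = -40791 - 1*243378 = -40791 - 243378 = -284169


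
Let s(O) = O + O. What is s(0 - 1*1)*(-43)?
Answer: 86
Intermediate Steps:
s(O) = 2*O
s(0 - 1*1)*(-43) = (2*(0 - 1*1))*(-43) = (2*(0 - 1))*(-43) = (2*(-1))*(-43) = -2*(-43) = 86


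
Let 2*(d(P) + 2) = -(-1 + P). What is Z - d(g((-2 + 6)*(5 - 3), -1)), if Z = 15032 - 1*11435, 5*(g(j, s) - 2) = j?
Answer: 36003/10 ≈ 3600.3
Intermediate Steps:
g(j, s) = 2 + j/5
d(P) = -3/2 - P/2 (d(P) = -2 + (-(-1 + P))/2 = -2 + (1 - P)/2 = -2 + (1/2 - P/2) = -3/2 - P/2)
Z = 3597 (Z = 15032 - 11435 = 3597)
Z - d(g((-2 + 6)*(5 - 3), -1)) = 3597 - (-3/2 - (2 + ((-2 + 6)*(5 - 3))/5)/2) = 3597 - (-3/2 - (2 + (4*2)/5)/2) = 3597 - (-3/2 - (2 + (1/5)*8)/2) = 3597 - (-3/2 - (2 + 8/5)/2) = 3597 - (-3/2 - 1/2*18/5) = 3597 - (-3/2 - 9/5) = 3597 - 1*(-33/10) = 3597 + 33/10 = 36003/10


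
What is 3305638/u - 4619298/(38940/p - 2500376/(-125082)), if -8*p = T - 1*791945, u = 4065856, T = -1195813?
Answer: -16214078548472336592133/70716359649990176 ≈ -2.2928e+5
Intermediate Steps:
p = 993879/4 (p = -(-1195813 - 1*791945)/8 = -(-1195813 - 791945)/8 = -⅛*(-1987758) = 993879/4 ≈ 2.4847e+5)
3305638/u - 4619298/(38940/p - 2500376/(-125082)) = 3305638/4065856 - 4619298/(38940/(993879/4) - 2500376/(-125082)) = 3305638*(1/4065856) - 4619298/(38940*(4/993879) - 2500376*(-1/125082)) = 1652819/2032928 - 4619298/(51920/331293 + 1250188/62541) = 1652819/2032928 - 4619298/139141887268/6906465171 = 1652819/2032928 - 4619298*6906465171/139141887268 = 1652819/2032928 - 15951510375734979/69570943634 = -16214078548472336592133/70716359649990176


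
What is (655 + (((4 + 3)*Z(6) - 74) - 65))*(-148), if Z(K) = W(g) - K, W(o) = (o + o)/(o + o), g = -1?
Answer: -71188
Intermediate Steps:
W(o) = 1 (W(o) = (2*o)/((2*o)) = (2*o)*(1/(2*o)) = 1)
Z(K) = 1 - K
(655 + (((4 + 3)*Z(6) - 74) - 65))*(-148) = (655 + (((4 + 3)*(1 - 1*6) - 74) - 65))*(-148) = (655 + ((7*(1 - 6) - 74) - 65))*(-148) = (655 + ((7*(-5) - 74) - 65))*(-148) = (655 + ((-35 - 74) - 65))*(-148) = (655 + (-109 - 65))*(-148) = (655 - 174)*(-148) = 481*(-148) = -71188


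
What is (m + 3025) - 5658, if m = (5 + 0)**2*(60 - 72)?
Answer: -2933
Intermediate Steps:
m = -300 (m = 5**2*(-12) = 25*(-12) = -300)
(m + 3025) - 5658 = (-300 + 3025) - 5658 = 2725 - 5658 = -2933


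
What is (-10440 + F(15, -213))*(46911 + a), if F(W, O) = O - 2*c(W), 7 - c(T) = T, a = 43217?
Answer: -958691536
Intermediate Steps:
c(T) = 7 - T
F(W, O) = -14 + O + 2*W (F(W, O) = O - 2*(7 - W) = O + (-14 + 2*W) = -14 + O + 2*W)
(-10440 + F(15, -213))*(46911 + a) = (-10440 + (-14 - 213 + 2*15))*(46911 + 43217) = (-10440 + (-14 - 213 + 30))*90128 = (-10440 - 197)*90128 = -10637*90128 = -958691536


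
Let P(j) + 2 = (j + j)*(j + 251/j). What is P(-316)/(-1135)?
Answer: -200212/1135 ≈ -176.40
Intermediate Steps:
P(j) = -2 + 2*j*(j + 251/j) (P(j) = -2 + (j + j)*(j + 251/j) = -2 + (2*j)*(j + 251/j) = -2 + 2*j*(j + 251/j))
P(-316)/(-1135) = (500 + 2*(-316)**2)/(-1135) = (500 + 2*99856)*(-1/1135) = (500 + 199712)*(-1/1135) = 200212*(-1/1135) = -200212/1135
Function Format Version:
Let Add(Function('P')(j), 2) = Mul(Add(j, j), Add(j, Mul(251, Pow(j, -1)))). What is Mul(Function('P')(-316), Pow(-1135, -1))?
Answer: Rational(-200212, 1135) ≈ -176.40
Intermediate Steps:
Function('P')(j) = Add(-2, Mul(2, j, Add(j, Mul(251, Pow(j, -1))))) (Function('P')(j) = Add(-2, Mul(Add(j, j), Add(j, Mul(251, Pow(j, -1))))) = Add(-2, Mul(Mul(2, j), Add(j, Mul(251, Pow(j, -1))))) = Add(-2, Mul(2, j, Add(j, Mul(251, Pow(j, -1))))))
Mul(Function('P')(-316), Pow(-1135, -1)) = Mul(Add(500, Mul(2, Pow(-316, 2))), Pow(-1135, -1)) = Mul(Add(500, Mul(2, 99856)), Rational(-1, 1135)) = Mul(Add(500, 199712), Rational(-1, 1135)) = Mul(200212, Rational(-1, 1135)) = Rational(-200212, 1135)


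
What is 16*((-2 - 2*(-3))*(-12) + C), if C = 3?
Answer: -720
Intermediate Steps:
16*((-2 - 2*(-3))*(-12) + C) = 16*((-2 - 2*(-3))*(-12) + 3) = 16*((-2 + 6)*(-12) + 3) = 16*(4*(-12) + 3) = 16*(-48 + 3) = 16*(-45) = -720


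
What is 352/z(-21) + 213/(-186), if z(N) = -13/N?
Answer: 457381/806 ≈ 567.47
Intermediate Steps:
352/z(-21) + 213/(-186) = 352/((-13/(-21))) + 213/(-186) = 352/((-13*(-1/21))) + 213*(-1/186) = 352/(13/21) - 71/62 = 352*(21/13) - 71/62 = 7392/13 - 71/62 = 457381/806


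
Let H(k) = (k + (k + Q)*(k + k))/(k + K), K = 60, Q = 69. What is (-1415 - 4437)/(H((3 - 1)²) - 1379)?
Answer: 13376/3131 ≈ 4.2721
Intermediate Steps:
H(k) = (k + 2*k*(69 + k))/(60 + k) (H(k) = (k + (k + 69)*(k + k))/(k + 60) = (k + (69 + k)*(2*k))/(60 + k) = (k + 2*k*(69 + k))/(60 + k))
(-1415 - 4437)/(H((3 - 1)²) - 1379) = (-1415 - 4437)/((3 - 1)²*(139 + 2*(3 - 1)²)/(60 + (3 - 1)²) - 1379) = -5852/(2²*(139 + 2*2²)/(60 + 2²) - 1379) = -5852/(4*(139 + 2*4)/(60 + 4) - 1379) = -5852/(4*(139 + 8)/64 - 1379) = -5852/(4*(1/64)*147 - 1379) = -5852/(147/16 - 1379) = -5852/(-21917/16) = -5852*(-16/21917) = 13376/3131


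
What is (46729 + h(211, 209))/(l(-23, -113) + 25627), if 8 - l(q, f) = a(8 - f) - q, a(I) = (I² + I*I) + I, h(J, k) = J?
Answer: -46940/3791 ≈ -12.382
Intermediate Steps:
a(I) = I + 2*I² (a(I) = (I² + I²) + I = 2*I² + I = I + 2*I²)
l(q, f) = 8 + q - (8 - f)*(17 - 2*f) (l(q, f) = 8 - ((8 - f)*(1 + 2*(8 - f)) - q) = 8 - ((8 - f)*(1 + (16 - 2*f)) - q) = 8 - ((8 - f)*(17 - 2*f) - q) = 8 - (-q + (8 - f)*(17 - 2*f)) = 8 + (q - (8 - f)*(17 - 2*f)) = 8 + q - (8 - f)*(17 - 2*f))
(46729 + h(211, 209))/(l(-23, -113) + 25627) = (46729 + 211)/((8 - 23 - (-17 + 2*(-113))*(-8 - 113)) + 25627) = 46940/((8 - 23 - 1*(-17 - 226)*(-121)) + 25627) = 46940/((8 - 23 - 1*(-243)*(-121)) + 25627) = 46940/((8 - 23 - 29403) + 25627) = 46940/(-29418 + 25627) = 46940/(-3791) = 46940*(-1/3791) = -46940/3791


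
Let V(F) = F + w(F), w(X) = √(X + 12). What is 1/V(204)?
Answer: 17/3450 - √6/6900 ≈ 0.0045725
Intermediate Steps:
w(X) = √(12 + X)
V(F) = F + √(12 + F)
1/V(204) = 1/(204 + √(12 + 204)) = 1/(204 + √216) = 1/(204 + 6*√6)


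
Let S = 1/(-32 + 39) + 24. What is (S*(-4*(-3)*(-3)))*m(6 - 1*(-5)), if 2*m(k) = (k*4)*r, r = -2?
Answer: 267696/7 ≈ 38242.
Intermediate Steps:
m(k) = -4*k (m(k) = ((k*4)*(-2))/2 = ((4*k)*(-2))/2 = (-8*k)/2 = -4*k)
S = 169/7 (S = 1/7 + 24 = ⅐ + 24 = 169/7 ≈ 24.143)
(S*(-4*(-3)*(-3)))*m(6 - 1*(-5)) = (169*(-4*(-3)*(-3))/7)*(-4*(6 - 1*(-5))) = (169*(12*(-3))/7)*(-4*(6 + 5)) = ((169/7)*(-36))*(-4*11) = -6084/7*(-44) = 267696/7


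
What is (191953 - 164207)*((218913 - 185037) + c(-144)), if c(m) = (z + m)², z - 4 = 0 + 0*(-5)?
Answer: 1483745096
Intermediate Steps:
z = 4 (z = 4 + (0 + 0*(-5)) = 4 + (0 + 0) = 4 + 0 = 4)
c(m) = (4 + m)²
(191953 - 164207)*((218913 - 185037) + c(-144)) = (191953 - 164207)*((218913 - 185037) + (4 - 144)²) = 27746*(33876 + (-140)²) = 27746*(33876 + 19600) = 27746*53476 = 1483745096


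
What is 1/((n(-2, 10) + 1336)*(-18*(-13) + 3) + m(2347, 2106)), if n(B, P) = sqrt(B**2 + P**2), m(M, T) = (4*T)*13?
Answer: 17756/7566369465 - 79*sqrt(26)/30265477860 ≈ 2.3334e-6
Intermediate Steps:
m(M, T) = 52*T
1/((n(-2, 10) + 1336)*(-18*(-13) + 3) + m(2347, 2106)) = 1/((sqrt((-2)**2 + 10**2) + 1336)*(-18*(-13) + 3) + 52*2106) = 1/((sqrt(4 + 100) + 1336)*(234 + 3) + 109512) = 1/((sqrt(104) + 1336)*237 + 109512) = 1/((2*sqrt(26) + 1336)*237 + 109512) = 1/((1336 + 2*sqrt(26))*237 + 109512) = 1/((316632 + 474*sqrt(26)) + 109512) = 1/(426144 + 474*sqrt(26))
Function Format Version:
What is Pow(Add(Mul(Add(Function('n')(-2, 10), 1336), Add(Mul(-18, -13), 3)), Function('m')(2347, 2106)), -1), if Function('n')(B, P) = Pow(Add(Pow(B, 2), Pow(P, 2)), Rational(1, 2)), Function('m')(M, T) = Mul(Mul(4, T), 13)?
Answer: Add(Rational(17756, 7566369465), Mul(Rational(-79, 30265477860), Pow(26, Rational(1, 2)))) ≈ 2.3334e-6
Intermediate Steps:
Function('m')(M, T) = Mul(52, T)
Pow(Add(Mul(Add(Function('n')(-2, 10), 1336), Add(Mul(-18, -13), 3)), Function('m')(2347, 2106)), -1) = Pow(Add(Mul(Add(Pow(Add(Pow(-2, 2), Pow(10, 2)), Rational(1, 2)), 1336), Add(Mul(-18, -13), 3)), Mul(52, 2106)), -1) = Pow(Add(Mul(Add(Pow(Add(4, 100), Rational(1, 2)), 1336), Add(234, 3)), 109512), -1) = Pow(Add(Mul(Add(Pow(104, Rational(1, 2)), 1336), 237), 109512), -1) = Pow(Add(Mul(Add(Mul(2, Pow(26, Rational(1, 2))), 1336), 237), 109512), -1) = Pow(Add(Mul(Add(1336, Mul(2, Pow(26, Rational(1, 2)))), 237), 109512), -1) = Pow(Add(Add(316632, Mul(474, Pow(26, Rational(1, 2)))), 109512), -1) = Pow(Add(426144, Mul(474, Pow(26, Rational(1, 2)))), -1)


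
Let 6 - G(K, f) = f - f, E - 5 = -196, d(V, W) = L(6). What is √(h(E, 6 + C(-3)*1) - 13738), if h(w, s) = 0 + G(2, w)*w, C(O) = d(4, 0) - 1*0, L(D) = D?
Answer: 122*I ≈ 122.0*I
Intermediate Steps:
d(V, W) = 6
E = -191 (E = 5 - 196 = -191)
C(O) = 6 (C(O) = 6 - 1*0 = 6 + 0 = 6)
G(K, f) = 6 (G(K, f) = 6 - (f - f) = 6 - 1*0 = 6 + 0 = 6)
h(w, s) = 6*w (h(w, s) = 0 + 6*w = 6*w)
√(h(E, 6 + C(-3)*1) - 13738) = √(6*(-191) - 13738) = √(-1146 - 13738) = √(-14884) = 122*I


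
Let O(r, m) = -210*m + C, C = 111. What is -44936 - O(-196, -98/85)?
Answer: -769915/17 ≈ -45289.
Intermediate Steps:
O(r, m) = 111 - 210*m (O(r, m) = -210*m + 111 = 111 - 210*m)
-44936 - O(-196, -98/85) = -44936 - (111 - (-20580)/85) = -44936 - (111 - 210*(-98/85)) = -44936 - (111 + 4116/17) = -44936 - 1*6003/17 = -44936 - 6003/17 = -769915/17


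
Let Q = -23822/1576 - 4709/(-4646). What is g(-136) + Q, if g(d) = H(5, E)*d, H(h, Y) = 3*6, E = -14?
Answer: -4506936659/1830524 ≈ -2462.1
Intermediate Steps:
H(h, Y) = 18
Q = -25813907/1830524 (Q = -23822*1/1576 - 4709*(-1/4646) = -11911/788 + 4709/4646 = -25813907/1830524 ≈ -14.102)
g(d) = 18*d
g(-136) + Q = 18*(-136) - 25813907/1830524 = -2448 - 25813907/1830524 = -4506936659/1830524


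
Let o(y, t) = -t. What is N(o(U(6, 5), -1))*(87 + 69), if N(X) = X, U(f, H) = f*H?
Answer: 156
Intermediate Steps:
U(f, H) = H*f
N(o(U(6, 5), -1))*(87 + 69) = (-1*(-1))*(87 + 69) = 1*156 = 156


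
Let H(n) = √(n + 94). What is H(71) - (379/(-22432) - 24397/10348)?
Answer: 137798849/58031584 + √165 ≈ 15.220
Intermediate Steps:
H(n) = √(94 + n)
H(71) - (379/(-22432) - 24397/10348) = √(94 + 71) - (379/(-22432) - 24397/10348) = √165 - (379*(-1/22432) - 24397*1/10348) = √165 - (-379/22432 - 24397/10348) = √165 - 1*(-137798849/58031584) = √165 + 137798849/58031584 = 137798849/58031584 + √165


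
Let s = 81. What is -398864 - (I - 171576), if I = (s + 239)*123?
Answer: -266648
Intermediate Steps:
I = 39360 (I = (81 + 239)*123 = 320*123 = 39360)
-398864 - (I - 171576) = -398864 - (39360 - 171576) = -398864 - 1*(-132216) = -398864 + 132216 = -266648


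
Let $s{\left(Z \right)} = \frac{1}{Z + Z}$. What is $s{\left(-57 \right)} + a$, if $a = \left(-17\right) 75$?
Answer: $- \frac{145351}{114} \approx -1275.0$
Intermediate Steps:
$s{\left(Z \right)} = \frac{1}{2 Z}$
$a = -1275$
$s{\left(-57 \right)} + a = \frac{1}{2 \left(-57\right)} - 1275 = \frac{1}{2} \left(- \frac{1}{57}\right) - 1275 = - \frac{1}{114} - 1275 = - \frac{145351}{114}$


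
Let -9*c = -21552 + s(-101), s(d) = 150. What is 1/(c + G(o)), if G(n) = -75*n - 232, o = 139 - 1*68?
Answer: -1/3179 ≈ -0.00031456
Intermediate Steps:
c = 2378 (c = -(-21552 + 150)/9 = -⅑*(-21402) = 2378)
o = 71 (o = 139 - 68 = 71)
G(n) = -232 - 75*n
1/(c + G(o)) = 1/(2378 + (-232 - 75*71)) = 1/(2378 + (-232 - 5325)) = 1/(2378 - 5557) = 1/(-3179) = -1/3179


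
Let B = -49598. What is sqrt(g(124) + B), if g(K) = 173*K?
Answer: I*sqrt(28146) ≈ 167.77*I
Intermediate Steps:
sqrt(g(124) + B) = sqrt(173*124 - 49598) = sqrt(21452 - 49598) = sqrt(-28146) = I*sqrt(28146)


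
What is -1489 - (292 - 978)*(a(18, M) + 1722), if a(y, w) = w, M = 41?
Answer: 1207929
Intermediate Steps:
-1489 - (292 - 978)*(a(18, M) + 1722) = -1489 - (292 - 978)*(41 + 1722) = -1489 - (-686)*1763 = -1489 - 1*(-1209418) = -1489 + 1209418 = 1207929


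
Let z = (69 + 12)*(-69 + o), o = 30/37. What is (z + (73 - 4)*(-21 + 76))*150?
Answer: -9592200/37 ≈ -2.5925e+5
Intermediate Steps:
o = 30/37 (o = 30*(1/37) = 30/37 ≈ 0.81081)
z = -204363/37 (z = (69 + 12)*(-69 + 30/37) = 81*(-2523/37) = -204363/37 ≈ -5523.3)
(z + (73 - 4)*(-21 + 76))*150 = (-204363/37 + (73 - 4)*(-21 + 76))*150 = (-204363/37 + 69*55)*150 = (-204363/37 + 3795)*150 = -63948/37*150 = -9592200/37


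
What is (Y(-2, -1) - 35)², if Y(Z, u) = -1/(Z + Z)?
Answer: 19321/16 ≈ 1207.6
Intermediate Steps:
Y(Z, u) = -1/(2*Z)
(Y(-2, -1) - 35)² = (-½/(-2) - 35)² = (-½*(-½) - 35)² = (¼ - 35)² = (-139/4)² = 19321/16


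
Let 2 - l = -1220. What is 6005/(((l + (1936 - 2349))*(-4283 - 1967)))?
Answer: -1201/1011250 ≈ -0.0011876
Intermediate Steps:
l = 1222 (l = 2 - 1*(-1220) = 2 + 1220 = 1222)
6005/(((l + (1936 - 2349))*(-4283 - 1967))) = 6005/(((1222 + (1936 - 2349))*(-4283 - 1967))) = 6005/(((1222 - 413)*(-6250))) = 6005/((809*(-6250))) = 6005/(-5056250) = 6005*(-1/5056250) = -1201/1011250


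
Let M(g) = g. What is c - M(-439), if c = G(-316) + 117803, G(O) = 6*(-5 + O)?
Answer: 116316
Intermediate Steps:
G(O) = -30 + 6*O
c = 115877 (c = (-30 + 6*(-316)) + 117803 = (-30 - 1896) + 117803 = -1926 + 117803 = 115877)
c - M(-439) = 115877 - 1*(-439) = 115877 + 439 = 116316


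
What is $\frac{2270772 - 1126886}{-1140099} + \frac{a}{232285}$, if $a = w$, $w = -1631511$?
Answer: $- \frac{2125791619099}{264827896215} \approx -8.0271$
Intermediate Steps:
$a = -1631511$
$\frac{2270772 - 1126886}{-1140099} + \frac{a}{232285} = \frac{2270772 - 1126886}{-1140099} - \frac{1631511}{232285} = \left(2270772 - 1126886\right) \left(- \frac{1}{1140099}\right) - \frac{1631511}{232285} = 1143886 \left(- \frac{1}{1140099}\right) - \frac{1631511}{232285} = - \frac{1143886}{1140099} - \frac{1631511}{232285} = - \frac{2125791619099}{264827896215}$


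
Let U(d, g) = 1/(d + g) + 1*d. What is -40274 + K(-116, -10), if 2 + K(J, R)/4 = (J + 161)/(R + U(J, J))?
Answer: -1177605466/29233 ≈ -40283.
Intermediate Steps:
U(d, g) = d + 1/(d + g) (U(d, g) = 1/(d + g) + d = d + 1/(d + g))
K(J, R) = -8 + 4*(161 + J)/(R + (1 + 2*J²)/(2*J)) (K(J, R) = -8 + 4*((J + 161)/(R + (1 + J² + J*J)/(J + J))) = -8 + 4*((161 + J)/(R + (1 + J² + J²)/((2*J)))) = -8 + 4*((161 + J)/(R + (1/(2*J))*(1 + 2*J²))) = -8 + 4*((161 + J)/(R + (1 + 2*J²)/(2*J))) = -8 + 4*(161 + J)/(R + (1 + 2*J²)/(2*J)))
-40274 + K(-116, -10) = -40274 + 8*(-1 - 1*(-116)² + 161*(-116) - 2*(-116)*(-10))/(1 + 2*(-116)² + 2*(-116)*(-10)) = -40274 + 8*(-1 - 1*13456 - 18676 - 2320)/(1 + 2*13456 + 2320) = -40274 + 8*(-1 - 13456 - 18676 - 2320)/(1 + 26912 + 2320) = -40274 + 8*(-34453)/29233 = -40274 + 8*(1/29233)*(-34453) = -40274 - 275624/29233 = -1177605466/29233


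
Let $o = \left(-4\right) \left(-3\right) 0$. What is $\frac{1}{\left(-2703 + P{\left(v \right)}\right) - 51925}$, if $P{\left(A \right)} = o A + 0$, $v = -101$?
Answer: $- \frac{1}{54628} \approx -1.8306 \cdot 10^{-5}$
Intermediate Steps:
$o = 0$ ($o = 12 \cdot 0 = 0$)
$P{\left(A \right)} = 0$ ($P{\left(A \right)} = 0 A + 0 = 0 + 0 = 0$)
$\frac{1}{\left(-2703 + P{\left(v \right)}\right) - 51925} = \frac{1}{\left(-2703 + 0\right) - 51925} = \frac{1}{-2703 - 51925} = \frac{1}{-54628} = - \frac{1}{54628}$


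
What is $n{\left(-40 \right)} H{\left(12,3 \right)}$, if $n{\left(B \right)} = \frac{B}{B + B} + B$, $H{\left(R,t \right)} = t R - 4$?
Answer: $-1264$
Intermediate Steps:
$H{\left(R,t \right)} = -4 + R t$ ($H{\left(R,t \right)} = R t - 4 = -4 + R t$)
$n{\left(B \right)} = \frac{1}{2} + B$ ($n{\left(B \right)} = \frac{B}{2 B} + B = \frac{1}{2 B} B + B = \frac{1}{2} + B$)
$n{\left(-40 \right)} H{\left(12,3 \right)} = \left(\frac{1}{2} - 40\right) \left(-4 + 12 \cdot 3\right) = - \frac{79 \left(-4 + 36\right)}{2} = \left(- \frac{79}{2}\right) 32 = -1264$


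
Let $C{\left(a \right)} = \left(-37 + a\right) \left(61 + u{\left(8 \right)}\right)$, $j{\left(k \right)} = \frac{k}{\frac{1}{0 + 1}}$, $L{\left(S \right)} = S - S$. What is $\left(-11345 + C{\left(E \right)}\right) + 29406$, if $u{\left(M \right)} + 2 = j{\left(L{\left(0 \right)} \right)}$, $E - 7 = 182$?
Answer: $27029$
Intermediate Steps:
$L{\left(S \right)} = 0$
$E = 189$ ($E = 7 + 182 = 189$)
$j{\left(k \right)} = k$ ($j{\left(k \right)} = \frac{k}{1^{-1}} = \frac{k}{1} = k 1 = k$)
$u{\left(M \right)} = -2$ ($u{\left(M \right)} = -2 + 0 = -2$)
$C{\left(a \right)} = -2183 + 59 a$ ($C{\left(a \right)} = \left(-37 + a\right) \left(61 - 2\right) = \left(-37 + a\right) 59 = -2183 + 59 a$)
$\left(-11345 + C{\left(E \right)}\right) + 29406 = \left(-11345 + \left(-2183 + 59 \cdot 189\right)\right) + 29406 = \left(-11345 + \left(-2183 + 11151\right)\right) + 29406 = \left(-11345 + 8968\right) + 29406 = -2377 + 29406 = 27029$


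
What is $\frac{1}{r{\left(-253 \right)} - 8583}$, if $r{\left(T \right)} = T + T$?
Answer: $- \frac{1}{9089} \approx -0.00011002$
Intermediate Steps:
$r{\left(T \right)} = 2 T$
$\frac{1}{r{\left(-253 \right)} - 8583} = \frac{1}{2 \left(-253\right) - 8583} = \frac{1}{-506 - 8583} = \frac{1}{-9089} = - \frac{1}{9089}$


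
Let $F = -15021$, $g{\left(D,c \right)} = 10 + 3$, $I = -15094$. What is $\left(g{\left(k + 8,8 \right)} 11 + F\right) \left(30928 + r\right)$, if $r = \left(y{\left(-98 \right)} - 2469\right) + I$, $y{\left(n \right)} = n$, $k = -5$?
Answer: $-197386426$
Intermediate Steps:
$g{\left(D,c \right)} = 13$
$r = -17661$ ($r = \left(-98 - 2469\right) - 15094 = -2567 - 15094 = -17661$)
$\left(g{\left(k + 8,8 \right)} 11 + F\right) \left(30928 + r\right) = \left(13 \cdot 11 - 15021\right) \left(30928 - 17661\right) = \left(143 - 15021\right) 13267 = \left(-14878\right) 13267 = -197386426$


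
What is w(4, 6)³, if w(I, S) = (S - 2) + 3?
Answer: 343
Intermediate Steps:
w(I, S) = 1 + S (w(I, S) = (-2 + S) + 3 = 1 + S)
w(4, 6)³ = (1 + 6)³ = 7³ = 343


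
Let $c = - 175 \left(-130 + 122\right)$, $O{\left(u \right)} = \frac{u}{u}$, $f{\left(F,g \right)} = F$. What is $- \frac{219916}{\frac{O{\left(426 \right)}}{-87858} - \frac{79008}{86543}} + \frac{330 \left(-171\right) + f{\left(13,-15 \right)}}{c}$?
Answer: $\frac{2340590633718396881}{9718199969800} \approx 2.4085 \cdot 10^{5}$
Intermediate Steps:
$O{\left(u \right)} = 1$
$c = 1400$ ($c = \left(-175\right) \left(-8\right) = 1400$)
$- \frac{219916}{\frac{O{\left(426 \right)}}{-87858} - \frac{79008}{86543}} + \frac{330 \left(-171\right) + f{\left(13,-15 \right)}}{c} = - \frac{219916}{1 \frac{1}{-87858} - \frac{79008}{86543}} + \frac{330 \left(-171\right) + 13}{1400} = - \frac{219916}{1 \left(- \frac{1}{87858}\right) - \frac{79008}{86543}} + \left(-56430 + 13\right) \frac{1}{1400} = - \frac{219916}{- \frac{1}{87858} - \frac{79008}{86543}} - \frac{56417}{1400} = - \frac{219916}{- \frac{6941571407}{7603494894}} - \frac{56417}{1400} = \left(-219916\right) \left(- \frac{7603494894}{6941571407}\right) - \frac{56417}{1400} = \frac{1672130183108904}{6941571407} - \frac{56417}{1400} = \frac{2340590633718396881}{9718199969800}$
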